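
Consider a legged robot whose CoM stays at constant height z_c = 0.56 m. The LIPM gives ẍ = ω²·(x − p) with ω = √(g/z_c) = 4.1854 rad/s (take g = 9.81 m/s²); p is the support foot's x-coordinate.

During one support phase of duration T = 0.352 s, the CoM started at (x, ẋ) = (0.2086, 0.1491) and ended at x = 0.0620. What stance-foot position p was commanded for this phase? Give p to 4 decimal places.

ωT = 4.1854·0.352 = 1.473261; cosh(ωT) = 2.296309, sinh(ωT) = 2.067132
x(T) = p + (x₀−p)·cosh(ωT) + (ẋ₀/ω)·sinh(ωT) ⇒ p·(1 − cosh) = x(T) − x₀·cosh − (ẋ₀/ω)·sinh
numerator   = 0.0620 − (0.2086)·2.296309 − (0.1491/4.1854)·2.067132 = -0.490649
denominator = 1 − 2.296309 = -1.296309
p = -0.490649 / -1.296309 = 0.3785

p = 0.3785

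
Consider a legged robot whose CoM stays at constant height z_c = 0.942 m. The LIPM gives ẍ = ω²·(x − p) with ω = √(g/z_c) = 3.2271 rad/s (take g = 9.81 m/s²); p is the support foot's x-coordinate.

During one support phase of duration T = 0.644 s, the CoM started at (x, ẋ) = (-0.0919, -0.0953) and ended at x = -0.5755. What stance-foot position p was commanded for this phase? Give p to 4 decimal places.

ωT = 3.2271·0.644 = 2.078252; cosh(ωT) = 4.057821, sinh(ωT) = 3.932672
x(T) = p + (x₀−p)·cosh(ωT) + (ẋ₀/ω)·sinh(ωT) ⇒ p·(1 − cosh) = x(T) − x₀·cosh − (ẋ₀/ω)·sinh
numerator   = -0.5755 − (-0.0919)·4.057821 − (-0.0953/3.2271)·3.932672 = -0.086450
denominator = 1 − 4.057821 = -3.057821
p = -0.086450 / -3.057821 = 0.0283

p = 0.0283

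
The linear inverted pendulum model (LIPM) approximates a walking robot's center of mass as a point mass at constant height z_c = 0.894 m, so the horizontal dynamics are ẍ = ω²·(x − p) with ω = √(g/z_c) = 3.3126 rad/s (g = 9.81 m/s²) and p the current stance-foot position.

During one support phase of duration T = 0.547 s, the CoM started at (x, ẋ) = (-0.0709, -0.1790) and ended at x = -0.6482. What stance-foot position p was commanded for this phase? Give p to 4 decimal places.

ωT = 3.3126·0.547 = 1.811992; cosh(ωT) = 3.142981, sinh(ωT) = 2.979652
x(T) = p + (x₀−p)·cosh(ωT) + (ẋ₀/ω)·sinh(ωT) ⇒ p·(1 − cosh) = x(T) − x₀·cosh − (ẋ₀/ω)·sinh
numerator   = -0.6482 − (-0.0709)·3.142981 − (-0.1790/3.3126)·2.979652 = -0.264354
denominator = 1 − 3.142981 = -2.142981
p = -0.264354 / -2.142981 = 0.1234

p = 0.1234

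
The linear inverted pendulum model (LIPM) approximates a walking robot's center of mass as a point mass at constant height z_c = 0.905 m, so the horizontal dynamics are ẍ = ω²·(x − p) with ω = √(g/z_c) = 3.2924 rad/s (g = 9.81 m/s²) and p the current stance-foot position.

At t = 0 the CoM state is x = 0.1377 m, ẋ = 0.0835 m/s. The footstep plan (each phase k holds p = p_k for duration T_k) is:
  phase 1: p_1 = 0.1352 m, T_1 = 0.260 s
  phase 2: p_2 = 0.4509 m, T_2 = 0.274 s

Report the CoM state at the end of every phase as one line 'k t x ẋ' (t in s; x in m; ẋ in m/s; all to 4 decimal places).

1 0.2600 0.1631 0.1239
2 0.5340 0.0766 -0.7975

phase 1: p=0.1352, T=0.260, ωT=0.856024, cosh=1.389316, sinh=0.964468; start (x,ẋ)=(0.137700, 0.083500) → end (x,ẋ)=(0.163134, 0.123946)
phase 2: p=0.4509, T=0.274, ωT=0.902118, cosh=1.435263, sinh=1.029554; start (x,ẋ)=(0.163134, 0.123946) → end (x,ẋ)=(0.076638, -0.797547)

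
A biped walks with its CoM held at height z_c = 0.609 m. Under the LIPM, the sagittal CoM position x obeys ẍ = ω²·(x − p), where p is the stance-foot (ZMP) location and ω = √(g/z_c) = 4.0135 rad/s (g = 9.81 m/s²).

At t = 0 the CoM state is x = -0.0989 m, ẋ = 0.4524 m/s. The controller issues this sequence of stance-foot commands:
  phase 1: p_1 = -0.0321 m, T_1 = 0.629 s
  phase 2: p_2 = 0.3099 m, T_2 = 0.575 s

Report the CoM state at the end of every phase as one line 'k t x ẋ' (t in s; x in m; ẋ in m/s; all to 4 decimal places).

phase 1: p=-0.0321, T=0.629, ωT=2.524491, cosh=6.282322, sinh=6.202223; start (x,ẋ)=(-0.098900, 0.452400) → end (x,ẋ)=(0.247353, 1.179295)
phase 2: p=0.3099, T=0.575, ωT=2.307762, cosh=5.075696, sinh=4.976212; start (x,ẋ)=(0.247353, 1.179295) → end (x,ẋ)=(1.454601, 4.736550)

1 0.6290 0.2474 1.1793
2 1.2040 1.4546 4.7366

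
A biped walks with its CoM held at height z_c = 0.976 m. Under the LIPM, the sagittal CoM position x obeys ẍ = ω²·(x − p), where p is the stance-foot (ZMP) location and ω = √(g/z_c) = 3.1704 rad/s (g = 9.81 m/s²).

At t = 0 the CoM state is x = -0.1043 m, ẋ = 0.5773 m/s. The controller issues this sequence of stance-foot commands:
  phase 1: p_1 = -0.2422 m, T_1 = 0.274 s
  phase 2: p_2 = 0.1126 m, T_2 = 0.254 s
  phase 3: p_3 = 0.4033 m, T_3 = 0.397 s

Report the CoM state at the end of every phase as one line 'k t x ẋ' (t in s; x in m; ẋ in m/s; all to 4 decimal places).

phase 1: p=-0.2422, T=0.274, ωT=0.868690, cosh=1.401643, sinh=0.982142; start (x,ẋ)=(-0.104300, 0.577300) → end (x,ẋ)=(0.129925, 1.238559)
phase 2: p=0.1126, T=0.254, ωT=0.805282, cosh=1.342144, sinh=0.895182; start (x,ẋ)=(0.129925, 1.238559) → end (x,ẋ)=(0.485568, 1.711496)
phase 3: p=0.4033, T=0.397, ωT=1.258649, cosh=1.902349, sinh=1.618312; start (x,ẋ)=(0.485568, 1.711496) → end (x,ẋ)=(1.433426, 3.677956)

1 0.2740 0.1299 1.2386
2 0.5280 0.4856 1.7115
3 0.9250 1.4334 3.6780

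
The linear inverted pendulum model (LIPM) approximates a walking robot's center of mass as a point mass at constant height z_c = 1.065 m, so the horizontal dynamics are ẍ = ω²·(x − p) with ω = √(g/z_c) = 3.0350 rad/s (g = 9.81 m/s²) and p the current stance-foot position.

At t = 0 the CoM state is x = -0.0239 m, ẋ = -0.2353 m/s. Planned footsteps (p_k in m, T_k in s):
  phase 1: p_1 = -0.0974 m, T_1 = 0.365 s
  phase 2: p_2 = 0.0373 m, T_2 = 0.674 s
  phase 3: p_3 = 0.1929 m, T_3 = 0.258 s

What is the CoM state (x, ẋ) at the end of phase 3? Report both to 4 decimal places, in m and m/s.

x = -1.2583, ẋ = -4.1734

phase 1: p=-0.0974, T=0.365, ωT=1.107775, cosh=1.678954, sinh=1.348661; start (x,ẋ)=(-0.023900, -0.235300) → end (x,ẋ)=(-0.078557, -0.094209)
phase 2: p=0.0373, T=0.674, ωT=2.045590, cosh=3.931512, sinh=3.802208; start (x,ẋ)=(-0.078557, -0.094209) → end (x,ẋ)=(-0.536217, -1.707338)
phase 3: p=0.1929, T=0.258, ωT=0.783030, cosh=1.322556, sinh=0.865537; start (x,ẋ)=(-0.536217, -1.707338) → end (x,ẋ)=(-1.258304, -4.173368)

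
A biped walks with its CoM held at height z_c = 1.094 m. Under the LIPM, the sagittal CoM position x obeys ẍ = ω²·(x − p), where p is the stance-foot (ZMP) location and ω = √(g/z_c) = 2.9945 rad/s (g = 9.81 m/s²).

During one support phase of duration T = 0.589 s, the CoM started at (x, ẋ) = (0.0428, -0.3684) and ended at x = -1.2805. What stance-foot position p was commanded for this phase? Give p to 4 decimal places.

p = 0.5296

ωT = 2.9945·0.589 = 1.763760; cosh(ωT) = 3.002868, sinh(ωT) = 2.831469
x(T) = p + (x₀−p)·cosh(ωT) + (ẋ₀/ω)·sinh(ωT) ⇒ p·(1 − cosh) = x(T) − x₀·cosh − (ẋ₀/ω)·sinh
numerator   = -1.2805 − (0.0428)·3.002868 − (-0.3684/2.9945)·2.831469 = -1.060680
denominator = 1 − 3.002868 = -2.002868
p = -1.060680 / -2.002868 = 0.5296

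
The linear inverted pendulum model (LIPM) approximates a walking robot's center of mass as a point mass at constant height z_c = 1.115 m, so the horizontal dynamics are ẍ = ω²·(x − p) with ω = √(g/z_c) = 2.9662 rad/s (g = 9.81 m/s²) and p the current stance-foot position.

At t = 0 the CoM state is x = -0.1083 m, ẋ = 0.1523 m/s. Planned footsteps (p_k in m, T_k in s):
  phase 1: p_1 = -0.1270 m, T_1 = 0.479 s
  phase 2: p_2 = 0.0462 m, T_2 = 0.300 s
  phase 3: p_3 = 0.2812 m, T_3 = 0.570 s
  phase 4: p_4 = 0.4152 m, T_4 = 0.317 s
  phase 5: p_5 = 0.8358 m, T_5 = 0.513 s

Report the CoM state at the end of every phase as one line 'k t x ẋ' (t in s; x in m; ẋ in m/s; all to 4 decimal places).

1 0.4790 0.0141 0.4418
2 0.7790 0.1512 0.5321
3 1.3490 0.3867 0.4822
4 1.6660 0.5496 0.6199
5 2.1790 0.6049 -0.3642

phase 1: p=-0.1270, T=0.479, ωT=1.420810, cosh=2.190995, sinh=1.949477; start (x,ẋ)=(-0.108300, 0.152300) → end (x,ẋ)=(0.014068, 0.441822)
phase 2: p=0.0462, T=0.300, ωT=0.889860, cosh=1.422751, sinh=1.012038; start (x,ẋ)=(0.014068, 0.441822) → end (x,ẋ)=(0.151229, 0.532145)
phase 3: p=0.2812, T=0.570, ωT=1.690734, cosh=2.803922, sinh=2.619538; start (x,ẋ)=(0.151229, 0.532145) → end (x,ẋ)=(0.386725, 0.482210)
phase 4: p=0.4152, T=0.317, ωT=0.940285, cosh=1.475614, sinh=1.085098; start (x,ẋ)=(0.386725, 0.482210) → end (x,ẋ)=(0.549584, 0.619904)
phase 5: p=0.8358, T=0.513, ωT=1.521661, cosh=2.399087, sinh=2.180738; start (x,ẋ)=(0.549584, 0.619904) → end (x,ẋ)=(0.604893, -0.364189)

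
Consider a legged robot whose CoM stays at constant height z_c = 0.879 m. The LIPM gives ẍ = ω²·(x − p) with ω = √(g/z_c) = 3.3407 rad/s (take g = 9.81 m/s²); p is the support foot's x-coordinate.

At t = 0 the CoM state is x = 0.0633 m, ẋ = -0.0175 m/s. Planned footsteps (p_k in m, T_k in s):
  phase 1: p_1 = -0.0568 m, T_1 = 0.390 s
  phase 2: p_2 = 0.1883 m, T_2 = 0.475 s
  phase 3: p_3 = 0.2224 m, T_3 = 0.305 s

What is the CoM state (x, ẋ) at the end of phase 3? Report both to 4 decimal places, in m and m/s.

x = 1.3635, ẋ = 3.9053

phase 1: p=-0.0568, T=0.390, ωT=1.302873, cosh=1.975802, sinh=1.704052; start (x,ẋ)=(0.063300, -0.017500) → end (x,ẋ)=(0.171567, 0.649120)
phase 2: p=0.1883, T=0.475, ωT=1.586832, cosh=2.546407, sinh=2.341834; start (x,ẋ)=(0.171567, 0.649120) → end (x,ẋ)=(0.600725, 1.522017)
phase 3: p=0.2224, T=0.305, ωT=1.018914, cosh=1.565585, sinh=1.204598; start (x,ẋ)=(0.600725, 1.522017) → end (x,ẋ)=(1.363513, 3.905304)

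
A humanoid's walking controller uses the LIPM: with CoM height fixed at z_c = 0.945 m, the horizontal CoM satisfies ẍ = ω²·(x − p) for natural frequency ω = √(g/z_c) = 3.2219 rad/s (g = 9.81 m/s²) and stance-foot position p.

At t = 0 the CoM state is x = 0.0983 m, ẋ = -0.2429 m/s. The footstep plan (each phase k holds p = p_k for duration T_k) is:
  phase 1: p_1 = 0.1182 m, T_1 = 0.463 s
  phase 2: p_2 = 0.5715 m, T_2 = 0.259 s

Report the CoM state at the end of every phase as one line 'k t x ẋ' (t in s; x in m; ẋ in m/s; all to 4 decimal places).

1 0.4630 -0.0873 -0.7024
2 0.7220 -0.5341 -2.9457

phase 1: p=0.1182, T=0.463, ωT=1.491740, cosh=2.334901, sinh=2.109920; start (x,ẋ)=(0.098300, -0.242900) → end (x,ẋ)=(-0.087332, -0.702427)
phase 2: p=0.5715, T=0.259, ωT=0.834472, cosh=1.368851, sinh=0.934747; start (x,ẋ)=(-0.087332, -0.702427) → end (x,ẋ)=(-0.534133, -2.945696)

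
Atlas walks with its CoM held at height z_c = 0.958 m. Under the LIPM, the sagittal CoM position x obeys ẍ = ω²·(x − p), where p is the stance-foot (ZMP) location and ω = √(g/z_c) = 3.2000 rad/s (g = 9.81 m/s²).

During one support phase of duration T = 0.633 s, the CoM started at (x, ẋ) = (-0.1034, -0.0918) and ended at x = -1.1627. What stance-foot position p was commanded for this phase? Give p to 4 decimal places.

p = 0.2301

ωT = 3.2000·0.633 = 2.025600; cosh(ωT) = 3.856286, sinh(ωT) = 3.724372
x(T) = p + (x₀−p)·cosh(ωT) + (ẋ₀/ω)·sinh(ωT) ⇒ p·(1 − cosh) = x(T) − x₀·cosh − (ẋ₀/ω)·sinh
numerator   = -1.1627 − (-0.1034)·3.856286 − (-0.0918/3.2000)·3.724372 = -0.657117
denominator = 1 − 3.856286 = -2.856286
p = -0.657117 / -2.856286 = 0.2301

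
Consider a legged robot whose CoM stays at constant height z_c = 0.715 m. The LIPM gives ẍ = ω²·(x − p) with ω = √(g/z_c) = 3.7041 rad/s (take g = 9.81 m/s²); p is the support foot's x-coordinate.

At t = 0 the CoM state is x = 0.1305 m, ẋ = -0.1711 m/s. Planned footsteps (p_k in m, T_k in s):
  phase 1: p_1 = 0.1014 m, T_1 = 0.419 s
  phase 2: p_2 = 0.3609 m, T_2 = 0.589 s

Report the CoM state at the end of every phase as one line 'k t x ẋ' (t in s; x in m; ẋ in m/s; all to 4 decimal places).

phase 1: p=0.1014, T=0.419, ωT=1.552018, cosh=2.466404, sinh=2.254583; start (x,ẋ)=(0.130500, -0.171100) → end (x,ẋ)=(0.069028, -0.178982)
phase 2: p=0.3609, T=0.589, ωT=2.181715, cosh=4.487169, sinh=4.374321; start (x,ẋ)=(0.069028, -0.178982) → end (x,ẋ)=(-1.160143, -5.532292)

1 0.4190 0.0690 -0.1790
2 1.0080 -1.1601 -5.5323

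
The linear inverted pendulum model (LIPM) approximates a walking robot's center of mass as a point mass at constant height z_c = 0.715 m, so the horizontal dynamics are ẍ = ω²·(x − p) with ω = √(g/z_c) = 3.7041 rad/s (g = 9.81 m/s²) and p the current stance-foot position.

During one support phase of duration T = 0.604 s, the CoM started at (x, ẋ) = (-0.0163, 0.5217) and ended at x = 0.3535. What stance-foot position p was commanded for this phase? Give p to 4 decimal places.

p = 0.0593

ωT = 3.7041·0.604 = 2.237276; cosh(ωT) = 4.737266, sinh(ωT) = 4.630517
x(T) = p + (x₀−p)·cosh(ωT) + (ẋ₀/ω)·sinh(ωT) ⇒ p·(1 − cosh) = x(T) − x₀·cosh − (ẋ₀/ω)·sinh
numerator   = 0.3535 − (-0.0163)·4.737266 − (0.5217/3.7041)·4.630517 = -0.221463
denominator = 1 − 4.737266 = -3.737266
p = -0.221463 / -3.737266 = 0.0593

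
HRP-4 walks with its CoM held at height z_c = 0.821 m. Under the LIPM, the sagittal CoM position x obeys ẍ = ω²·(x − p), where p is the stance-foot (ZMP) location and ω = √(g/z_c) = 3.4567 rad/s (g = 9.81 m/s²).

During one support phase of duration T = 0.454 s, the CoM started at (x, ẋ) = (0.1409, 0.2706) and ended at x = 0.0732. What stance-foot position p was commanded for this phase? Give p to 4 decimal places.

ωT = 3.4567·0.454 = 1.569342; cosh(ωT) = 2.505834, sinh(ωT) = 2.297652
x(T) = p + (x₀−p)·cosh(ωT) + (ẋ₀/ω)·sinh(ωT) ⇒ p·(1 − cosh) = x(T) − x₀·cosh − (ẋ₀/ω)·sinh
numerator   = 0.0732 − (0.1409)·2.505834 − (0.2706/3.4567)·2.297652 = -0.459738
denominator = 1 − 2.505834 = -1.505834
p = -0.459738 / -1.505834 = 0.3053

p = 0.3053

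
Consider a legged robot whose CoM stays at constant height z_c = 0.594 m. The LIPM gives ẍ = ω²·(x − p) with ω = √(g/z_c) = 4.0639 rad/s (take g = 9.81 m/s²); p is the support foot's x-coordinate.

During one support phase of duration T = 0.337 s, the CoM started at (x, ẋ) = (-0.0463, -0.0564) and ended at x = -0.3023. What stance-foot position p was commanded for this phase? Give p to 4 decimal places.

p = 0.1644

ωT = 4.0639·0.337 = 1.369534; cosh(ωT) = 2.093872, sinh(ωT) = 1.839647
x(T) = p + (x₀−p)·cosh(ωT) + (ẋ₀/ω)·sinh(ωT) ⇒ p·(1 − cosh) = x(T) − x₀·cosh − (ẋ₀/ω)·sinh
numerator   = -0.3023 − (-0.0463)·2.093872 − (-0.0564/4.0639)·1.839647 = -0.179823
denominator = 1 − 2.093872 = -1.093872
p = -0.179823 / -1.093872 = 0.1644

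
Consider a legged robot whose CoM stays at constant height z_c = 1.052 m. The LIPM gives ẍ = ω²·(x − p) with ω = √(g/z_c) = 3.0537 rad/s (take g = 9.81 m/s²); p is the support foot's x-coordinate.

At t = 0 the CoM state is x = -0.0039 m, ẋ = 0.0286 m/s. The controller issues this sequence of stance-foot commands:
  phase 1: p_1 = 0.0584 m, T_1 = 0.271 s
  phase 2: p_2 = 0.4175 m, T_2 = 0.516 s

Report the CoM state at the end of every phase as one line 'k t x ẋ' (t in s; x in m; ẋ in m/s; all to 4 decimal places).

phase 1: p=0.0584, T=0.271, ωT=0.827553, cosh=1.362415, sinh=0.925298; start (x,ẋ)=(-0.003900, 0.028600) → end (x,ẋ)=(-0.017812, -0.137069)
phase 2: p=0.4175, T=0.516, ωT=1.575709, cosh=2.520515, sinh=2.313654; start (x,ẋ)=(-0.017812, -0.137069) → end (x,ẋ)=(-0.783562, -3.421055)

1 0.2710 -0.0178 -0.1371
2 0.7870 -0.7836 -3.4211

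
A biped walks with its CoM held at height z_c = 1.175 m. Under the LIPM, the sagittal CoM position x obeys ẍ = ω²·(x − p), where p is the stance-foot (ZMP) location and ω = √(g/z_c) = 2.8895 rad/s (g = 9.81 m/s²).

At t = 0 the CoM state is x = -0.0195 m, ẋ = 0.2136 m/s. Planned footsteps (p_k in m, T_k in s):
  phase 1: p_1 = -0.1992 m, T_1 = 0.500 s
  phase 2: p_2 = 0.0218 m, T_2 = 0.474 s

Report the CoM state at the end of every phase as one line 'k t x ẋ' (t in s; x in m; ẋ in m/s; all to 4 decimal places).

1 0.5000 0.3511 1.5179
2 0.9740 1.6777 4.9289

phase 1: p=-0.1992, T=0.500, ωT=1.444750, cosh=2.238298, sinh=2.002493; start (x,ẋ)=(-0.019500, 0.213600) → end (x,ẋ)=(0.351052, 1.517882)
phase 2: p=0.0218, T=0.474, ωT=1.369623, cosh=2.094035, sinh=1.839832; start (x,ẋ)=(0.351052, 1.517882) → end (x,ẋ)=(1.677747, 4.928866)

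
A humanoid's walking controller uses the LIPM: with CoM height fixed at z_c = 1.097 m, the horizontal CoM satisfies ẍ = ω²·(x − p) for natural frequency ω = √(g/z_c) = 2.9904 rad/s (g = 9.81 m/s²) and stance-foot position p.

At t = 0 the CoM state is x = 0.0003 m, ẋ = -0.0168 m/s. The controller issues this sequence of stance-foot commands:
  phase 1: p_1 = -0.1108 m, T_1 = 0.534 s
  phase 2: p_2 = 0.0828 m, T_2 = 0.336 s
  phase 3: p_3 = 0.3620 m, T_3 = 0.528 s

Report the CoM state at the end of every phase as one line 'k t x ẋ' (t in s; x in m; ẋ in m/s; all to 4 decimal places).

phase 1: p=-0.1108, T=0.534, ωT=1.596874, cosh=2.570050, sinh=2.367521; start (x,ẋ)=(0.000300, -0.016800) → end (x,ẋ)=(0.161432, 0.743393)
phase 2: p=0.0828, T=0.336, ωT=1.004774, cosh=1.548709, sinh=1.182582; start (x,ẋ)=(0.161432, 0.743393) → end (x,ẋ)=(0.498560, 1.429373)
phase 3: p=0.3620, T=0.528, ωT=1.578931, cosh=2.527982, sinh=2.321787; start (x,ẋ)=(0.498560, 1.429373) → end (x,ẋ)=(1.817005, 4.561573)

1 0.5340 0.1614 0.7434
2 0.8700 0.4986 1.4294
3 1.3980 1.8170 4.5616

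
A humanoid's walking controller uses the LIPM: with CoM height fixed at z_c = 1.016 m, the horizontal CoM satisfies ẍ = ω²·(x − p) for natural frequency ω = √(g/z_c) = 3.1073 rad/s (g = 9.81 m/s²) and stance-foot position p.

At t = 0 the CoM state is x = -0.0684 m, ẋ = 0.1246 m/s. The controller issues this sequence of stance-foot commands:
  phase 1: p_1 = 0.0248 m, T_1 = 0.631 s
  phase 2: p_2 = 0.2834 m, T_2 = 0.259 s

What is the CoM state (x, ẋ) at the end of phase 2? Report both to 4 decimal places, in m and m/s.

x = -0.4896, ẋ = -2.0164

phase 1: p=0.0248, T=0.631, ωT=1.960706, cosh=3.622551, sinh=3.481792; start (x,ẋ)=(-0.068400, 0.124600) → end (x,ẋ)=(-0.173205, -0.556958)
phase 2: p=0.2834, T=0.259, ωT=0.804791, cosh=1.341705, sinh=0.894523; start (x,ẋ)=(-0.173205, -0.556958) → end (x,ẋ)=(-0.489565, -2.016431)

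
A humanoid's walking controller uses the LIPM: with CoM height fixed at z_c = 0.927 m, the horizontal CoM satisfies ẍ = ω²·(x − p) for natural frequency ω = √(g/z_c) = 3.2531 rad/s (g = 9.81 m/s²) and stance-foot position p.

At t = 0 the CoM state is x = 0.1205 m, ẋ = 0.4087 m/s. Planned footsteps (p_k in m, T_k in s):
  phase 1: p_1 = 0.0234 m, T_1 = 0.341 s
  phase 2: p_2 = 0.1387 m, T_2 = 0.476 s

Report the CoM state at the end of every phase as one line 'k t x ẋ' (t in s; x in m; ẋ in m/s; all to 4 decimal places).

phase 1: p=0.0234, T=0.341, ωT=1.109307, cosh=1.681022, sinh=1.351235; start (x,ẋ)=(0.120500, 0.408700) → end (x,ẋ)=(0.356388, 1.113856)
phase 2: p=0.1387, T=0.476, ωT=1.548476, cosh=2.458433, sinh=2.245861; start (x,ẋ)=(0.356388, 1.113856) → end (x,ẋ)=(1.442851, 4.328773)

1 0.3410 0.3564 1.1139
2 0.8170 1.4429 4.3288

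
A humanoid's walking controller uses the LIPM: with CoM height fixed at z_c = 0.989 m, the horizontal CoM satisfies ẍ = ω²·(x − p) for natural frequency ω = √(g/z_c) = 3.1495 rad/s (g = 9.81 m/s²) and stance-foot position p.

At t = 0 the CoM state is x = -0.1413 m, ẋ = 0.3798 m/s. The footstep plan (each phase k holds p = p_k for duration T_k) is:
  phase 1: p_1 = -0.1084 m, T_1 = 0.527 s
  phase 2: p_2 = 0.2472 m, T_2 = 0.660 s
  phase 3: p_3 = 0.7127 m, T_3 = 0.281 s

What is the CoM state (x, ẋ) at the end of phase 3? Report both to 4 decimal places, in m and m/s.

phase 1: p=-0.1084, T=0.527, ωT=1.659787, cosh=2.724184, sinh=2.534004; start (x,ẋ)=(-0.141300, 0.379800) → end (x,ẋ)=(0.107551, 0.772075)
phase 2: p=0.2472, T=0.660, ωT=2.078670, cosh=4.059463, sinh=3.934367; start (x,ẋ)=(0.107551, 0.772075) → end (x,ẋ)=(0.644781, 1.403784)
phase 3: p=0.7127, T=0.281, ωT=0.885010, cosh=1.417859, sinh=1.005149; start (x,ẋ)=(0.644781, 1.403784) → end (x,ẋ)=(1.064411, 1.775355)

x = 1.0644, ẋ = 1.7754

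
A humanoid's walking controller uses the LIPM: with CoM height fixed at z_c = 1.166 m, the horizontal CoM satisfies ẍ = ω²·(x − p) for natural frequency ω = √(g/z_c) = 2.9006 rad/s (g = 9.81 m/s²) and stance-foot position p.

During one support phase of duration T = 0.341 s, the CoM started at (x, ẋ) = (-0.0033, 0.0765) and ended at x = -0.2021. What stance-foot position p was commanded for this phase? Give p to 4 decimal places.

p = 0.4291

ωT = 2.9006·0.341 = 0.989105; cosh(ωT) = 1.530368, sinh(ωT) = 1.158458
x(T) = p + (x₀−p)·cosh(ωT) + (ẋ₀/ω)·sinh(ωT) ⇒ p·(1 − cosh) = x(T) − x₀·cosh − (ẋ₀/ω)·sinh
numerator   = -0.2021 − (-0.0033)·1.530368 − (0.0765/2.9006)·1.158458 = -0.227603
denominator = 1 − 1.530368 = -0.530368
p = -0.227603 / -0.530368 = 0.4291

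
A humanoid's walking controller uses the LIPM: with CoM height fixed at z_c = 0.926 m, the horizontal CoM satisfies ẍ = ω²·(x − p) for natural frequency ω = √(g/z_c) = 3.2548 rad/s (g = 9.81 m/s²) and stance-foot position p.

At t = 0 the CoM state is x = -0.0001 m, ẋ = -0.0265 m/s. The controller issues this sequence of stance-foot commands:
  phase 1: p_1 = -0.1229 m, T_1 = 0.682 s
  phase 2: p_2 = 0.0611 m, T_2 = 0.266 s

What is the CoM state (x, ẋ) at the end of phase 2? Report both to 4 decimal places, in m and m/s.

phase 1: p=-0.1229, T=0.682, ωT=2.219774, cosh=4.656940, sinh=4.548306; start (x,ẋ)=(-0.000100, -0.026500) → end (x,ẋ)=(0.411941, 1.694501)
phase 2: p=0.0611, T=0.266, ωT=0.865777, cosh=1.398788, sinh=0.978064; start (x,ẋ)=(0.411941, 1.694501) → end (x,ẋ)=(1.061047, 3.487115)

x = 1.0610, ẋ = 3.4871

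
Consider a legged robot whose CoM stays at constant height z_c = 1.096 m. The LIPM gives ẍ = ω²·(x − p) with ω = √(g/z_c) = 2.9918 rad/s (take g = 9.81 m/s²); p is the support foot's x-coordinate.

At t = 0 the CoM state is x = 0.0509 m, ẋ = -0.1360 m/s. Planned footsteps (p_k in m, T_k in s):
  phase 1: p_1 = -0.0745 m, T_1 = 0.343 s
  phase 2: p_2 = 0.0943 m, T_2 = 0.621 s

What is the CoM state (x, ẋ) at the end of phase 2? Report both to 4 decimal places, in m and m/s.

x = 0.2599, ẋ = 0.5455

phase 1: p=-0.0745, T=0.343, ωT=1.026187, cosh=1.574389, sinh=1.216018; start (x,ẋ)=(0.050900, -0.136000) → end (x,ẋ)=(0.067651, 0.242099)
phase 2: p=0.0943, T=0.621, ωT=1.857908, cosh=3.283155, sinh=3.127156; start (x,ẋ)=(0.067651, 0.242099) → end (x,ẋ)=(0.259859, 0.545525)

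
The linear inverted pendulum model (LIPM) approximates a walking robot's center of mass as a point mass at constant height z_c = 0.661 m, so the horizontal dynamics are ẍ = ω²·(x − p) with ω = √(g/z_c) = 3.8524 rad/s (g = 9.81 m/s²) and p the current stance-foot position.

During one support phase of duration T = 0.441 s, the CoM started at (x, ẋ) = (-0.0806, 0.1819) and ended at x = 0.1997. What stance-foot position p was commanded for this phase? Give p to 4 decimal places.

ωT = 3.8524·0.441 = 1.698908; cosh(ωT) = 2.825429, sinh(ωT) = 2.642546
x(T) = p + (x₀−p)·cosh(ωT) + (ẋ₀/ω)·sinh(ωT) ⇒ p·(1 − cosh) = x(T) − x₀·cosh − (ẋ₀/ω)·sinh
numerator   = 0.1997 − (-0.0806)·2.825429 − (0.1819/3.8524)·2.642546 = 0.302656
denominator = 1 − 2.825429 = -1.825429
p = 0.302656 / -1.825429 = -0.1658

p = -0.1658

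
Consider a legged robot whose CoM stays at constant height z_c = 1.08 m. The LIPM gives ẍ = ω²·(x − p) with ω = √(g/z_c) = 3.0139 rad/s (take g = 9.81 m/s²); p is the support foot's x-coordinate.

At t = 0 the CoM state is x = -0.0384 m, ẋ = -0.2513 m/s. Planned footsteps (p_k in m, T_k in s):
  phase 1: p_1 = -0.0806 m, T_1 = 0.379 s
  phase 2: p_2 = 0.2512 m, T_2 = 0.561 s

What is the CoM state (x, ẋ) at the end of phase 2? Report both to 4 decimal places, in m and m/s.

phase 1: p=-0.0806, T=0.379, ωT=1.142268, cosh=1.726481, sinh=1.407387; start (x,ẋ)=(-0.038400, -0.251300) → end (x,ẋ)=(-0.125091, -0.254864)
phase 2: p=0.2512, T=0.561, ωT=1.690798, cosh=2.804089, sinh=2.619717; start (x,ẋ)=(-0.125091, -0.254864) → end (x,ẋ)=(-1.025484, -3.685691)

x = -1.0255, ẋ = -3.6857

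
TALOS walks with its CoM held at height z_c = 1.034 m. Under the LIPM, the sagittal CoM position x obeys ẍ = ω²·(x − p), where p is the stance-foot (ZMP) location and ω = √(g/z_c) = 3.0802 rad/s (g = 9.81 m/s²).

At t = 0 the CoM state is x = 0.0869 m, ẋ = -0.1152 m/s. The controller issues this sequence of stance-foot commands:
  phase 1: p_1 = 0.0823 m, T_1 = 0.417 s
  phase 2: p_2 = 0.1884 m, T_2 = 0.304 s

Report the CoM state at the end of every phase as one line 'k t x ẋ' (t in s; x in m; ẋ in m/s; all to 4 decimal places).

phase 1: p=0.0823, T=0.417, ωT=1.284443, cosh=1.944731, sinh=1.667926; start (x,ẋ)=(0.086900, -0.115200) → end (x,ẋ)=(0.028865, -0.200400)
phase 2: p=0.1884, T=0.304, ωT=0.936381, cosh=1.471389, sinh=1.079344; start (x,ẋ)=(0.028865, -0.200400) → end (x,ẋ)=(-0.116561, -0.825256)

1 0.4170 0.0289 -0.2004
2 0.7210 -0.1166 -0.8253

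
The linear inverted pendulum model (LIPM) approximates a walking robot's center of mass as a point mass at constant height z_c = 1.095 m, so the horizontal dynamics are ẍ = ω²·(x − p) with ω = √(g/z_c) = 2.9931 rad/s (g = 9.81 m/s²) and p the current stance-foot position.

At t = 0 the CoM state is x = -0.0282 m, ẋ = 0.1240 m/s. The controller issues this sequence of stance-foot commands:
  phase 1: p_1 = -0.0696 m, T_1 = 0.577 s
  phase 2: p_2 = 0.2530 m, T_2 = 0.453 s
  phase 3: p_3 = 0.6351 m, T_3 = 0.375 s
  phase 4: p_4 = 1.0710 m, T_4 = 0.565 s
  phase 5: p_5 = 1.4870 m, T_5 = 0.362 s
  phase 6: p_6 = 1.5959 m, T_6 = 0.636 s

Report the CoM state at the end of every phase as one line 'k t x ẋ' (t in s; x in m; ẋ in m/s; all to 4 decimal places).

1 0.5770 0.1633 0.6971
2 1.0300 0.4893 0.9561
3 1.4050 0.8261 1.0248
4 1.9700 1.2812 0.9533
5 2.3320 1.5648 0.7640
6 2.9680 2.3268 2.3153

phase 1: p=-0.0696, T=0.577, ωT=1.727019, cosh=2.900838, sinh=2.723024; start (x,ẋ)=(-0.028200, 0.124000) → end (x,ẋ)=(0.163306, 0.697126)
phase 2: p=0.2530, T=0.453, ωT=1.355874, cosh=2.068937, sinh=1.811215; start (x,ẋ)=(0.163306, 0.697126) → end (x,ẋ)=(0.489280, 0.956064)
phase 3: p=0.6351, T=0.375, ωT=1.122413, cosh=1.698875, sinh=1.373382; start (x,ẋ)=(0.489280, 0.956064) → end (x,ẋ)=(0.826059, 1.024816)
phase 4: p=1.0710, T=0.565, ωT=1.691101, cosh=2.804885, sinh=2.620569; start (x,ẋ)=(0.826059, 1.024816) → end (x,ẋ)=(1.281234, 0.953270)
phase 5: p=1.4870, T=0.362, ωT=1.083502, cosh=1.646709, sinh=1.308301; start (x,ẋ)=(1.281234, 0.953270) → end (x,ẋ)=(1.564843, 0.764006)
phase 6: p=1.5959, T=0.636, ωT=1.903612, cosh=3.429557, sinh=3.280528; start (x,ẋ)=(1.564843, 0.764006) → end (x,ẋ)=(2.326763, 2.315260)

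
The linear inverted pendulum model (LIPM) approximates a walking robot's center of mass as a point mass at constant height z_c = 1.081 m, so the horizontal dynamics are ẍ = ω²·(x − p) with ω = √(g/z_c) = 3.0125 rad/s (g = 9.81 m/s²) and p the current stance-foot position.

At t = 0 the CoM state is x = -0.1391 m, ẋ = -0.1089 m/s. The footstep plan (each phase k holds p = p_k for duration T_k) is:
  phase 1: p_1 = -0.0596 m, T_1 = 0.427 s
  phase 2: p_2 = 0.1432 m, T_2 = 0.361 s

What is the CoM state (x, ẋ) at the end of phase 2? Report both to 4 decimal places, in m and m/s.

x = -0.8148, ẋ = -2.6679

phase 1: p=-0.0596, T=0.427, ωT=1.286338, cosh=1.947893, sinh=1.671612; start (x,ẋ)=(-0.139100, -0.108900) → end (x,ẋ)=(-0.274885, -0.612466)
phase 2: p=0.1432, T=0.361, ωT=1.087513, cosh=1.651969, sinh=1.314915; start (x,ẋ)=(-0.274885, -0.612466) → end (x,ẋ)=(-0.814797, -2.667888)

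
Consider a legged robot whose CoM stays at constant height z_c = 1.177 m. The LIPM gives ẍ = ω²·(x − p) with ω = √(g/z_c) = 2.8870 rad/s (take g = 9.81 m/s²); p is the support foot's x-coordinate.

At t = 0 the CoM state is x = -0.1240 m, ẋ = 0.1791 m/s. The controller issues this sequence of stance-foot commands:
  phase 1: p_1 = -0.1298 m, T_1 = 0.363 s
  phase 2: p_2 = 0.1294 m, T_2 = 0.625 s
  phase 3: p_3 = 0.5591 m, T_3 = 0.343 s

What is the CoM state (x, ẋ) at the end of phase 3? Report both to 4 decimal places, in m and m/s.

phase 1: p=-0.1298, T=0.363, ωT=1.047981, cosh=1.601266, sinh=1.250621; start (x,ẋ)=(-0.124000, 0.179100) → end (x,ẋ)=(-0.042928, 0.307728)
phase 2: p=0.1294, T=0.625, ωT=1.804375, cosh=3.120375, sinh=2.955798; start (x,ẋ)=(-0.042928, 0.307728) → end (x,ẋ)=(-0.093268, -0.510317)
phase 3: p=0.5591, T=0.343, ωT=0.990241, cosh=1.531685, sinh=1.160198; start (x,ẋ)=(-0.093268, -0.510317) → end (x,ẋ)=(-0.645203, -2.966745)

x = -0.6452, ẋ = -2.9667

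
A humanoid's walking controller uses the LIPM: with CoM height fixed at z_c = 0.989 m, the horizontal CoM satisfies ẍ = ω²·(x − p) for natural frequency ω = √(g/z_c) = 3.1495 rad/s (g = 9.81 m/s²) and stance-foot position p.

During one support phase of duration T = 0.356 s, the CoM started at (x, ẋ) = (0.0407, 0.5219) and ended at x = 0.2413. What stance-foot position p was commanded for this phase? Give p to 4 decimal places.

ωT = 3.1495·0.356 = 1.121222; cosh(ωT) = 1.697242, sinh(ωT) = 1.371360
x(T) = p + (x₀−p)·cosh(ωT) + (ẋ₀/ω)·sinh(ωT) ⇒ p·(1 − cosh) = x(T) − x₀·cosh − (ẋ₀/ω)·sinh
numerator   = 0.2413 − (0.0407)·1.697242 − (0.5219/3.1495)·1.371360 = -0.055024
denominator = 1 − 1.697242 = -0.697242
p = -0.055024 / -0.697242 = 0.0789

p = 0.0789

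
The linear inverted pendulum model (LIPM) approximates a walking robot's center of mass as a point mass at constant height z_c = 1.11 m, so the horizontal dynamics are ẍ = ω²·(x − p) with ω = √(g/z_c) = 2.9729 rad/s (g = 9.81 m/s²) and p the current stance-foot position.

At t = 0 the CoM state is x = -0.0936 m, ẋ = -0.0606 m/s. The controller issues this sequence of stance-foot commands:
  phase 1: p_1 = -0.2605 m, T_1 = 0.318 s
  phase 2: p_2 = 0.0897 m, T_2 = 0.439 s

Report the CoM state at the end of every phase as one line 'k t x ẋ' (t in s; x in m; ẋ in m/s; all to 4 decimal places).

phase 1: p=-0.2605, T=0.318, ωT=0.945382, cosh=1.481164, sinh=1.092633; start (x,ẋ)=(-0.093600, -0.060600) → end (x,ẋ)=(-0.035566, 0.452381)
phase 2: p=0.0897, T=0.439, ωT=1.305103, cosh=1.979607, sinh=1.708462; start (x,ẋ)=(-0.035566, 0.452381) → end (x,ẋ)=(0.101696, 0.259299)

1 0.3180 -0.0356 0.4524
2 0.7570 0.1017 0.2593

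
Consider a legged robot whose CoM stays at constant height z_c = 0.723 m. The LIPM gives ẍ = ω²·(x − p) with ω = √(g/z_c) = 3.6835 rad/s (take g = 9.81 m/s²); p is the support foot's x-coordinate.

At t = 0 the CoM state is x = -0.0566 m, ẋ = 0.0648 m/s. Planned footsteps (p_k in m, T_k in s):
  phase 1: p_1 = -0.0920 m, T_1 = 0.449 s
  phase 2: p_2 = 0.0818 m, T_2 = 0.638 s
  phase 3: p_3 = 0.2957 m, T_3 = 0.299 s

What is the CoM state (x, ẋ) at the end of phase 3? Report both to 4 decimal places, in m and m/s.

phase 1: p=-0.0920, T=0.449, ωT=1.653892, cosh=2.709293, sinh=2.517989; start (x,ẋ)=(-0.056600, 0.064800) → end (x,ẋ)=(0.048205, 0.503898)
phase 2: p=0.0818, T=0.638, ωT=2.350073, cosh=5.290849, sinh=5.195486; start (x,ẋ)=(0.048205, 0.503898) → end (x,ẋ)=(0.614791, 2.023126)
phase 3: p=0.2957, T=0.299, ωT=1.101366, cosh=1.670345, sinh=1.337929; start (x,ẋ)=(0.614791, 2.023126) → end (x,ẋ)=(1.563537, 4.951883)

x = 1.5635, ẋ = 4.9519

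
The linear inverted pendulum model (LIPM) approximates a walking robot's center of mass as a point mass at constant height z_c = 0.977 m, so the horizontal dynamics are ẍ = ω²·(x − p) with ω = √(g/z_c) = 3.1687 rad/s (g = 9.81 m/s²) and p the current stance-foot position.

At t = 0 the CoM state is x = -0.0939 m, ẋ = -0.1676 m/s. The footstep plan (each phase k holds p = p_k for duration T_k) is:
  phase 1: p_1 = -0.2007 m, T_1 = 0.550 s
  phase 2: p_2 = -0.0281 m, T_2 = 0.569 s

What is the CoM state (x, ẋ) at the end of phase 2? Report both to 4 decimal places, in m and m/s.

x = 0.3707, ẋ = 1.3393

phase 1: p=-0.2007, T=0.550, ωT=1.742785, cosh=2.944132, sinh=2.769100; start (x,ẋ)=(-0.093900, -0.167600) → end (x,ẋ)=(-0.032731, 0.443674)
phase 2: p=-0.0281, T=0.569, ωT=1.802990, cosh=3.116285, sinh=2.951480; start (x,ẋ)=(-0.032731, 0.443674) → end (x,ẋ)=(0.370729, 1.339306)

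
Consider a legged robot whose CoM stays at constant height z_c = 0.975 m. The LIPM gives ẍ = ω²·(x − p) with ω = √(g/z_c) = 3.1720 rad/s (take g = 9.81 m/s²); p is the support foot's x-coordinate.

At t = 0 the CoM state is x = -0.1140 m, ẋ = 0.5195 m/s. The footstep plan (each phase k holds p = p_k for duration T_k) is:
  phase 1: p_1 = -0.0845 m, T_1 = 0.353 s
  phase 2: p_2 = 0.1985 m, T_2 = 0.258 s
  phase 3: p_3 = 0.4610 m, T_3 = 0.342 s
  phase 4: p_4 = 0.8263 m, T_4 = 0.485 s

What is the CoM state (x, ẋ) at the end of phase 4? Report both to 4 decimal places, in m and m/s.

phase 1: p=-0.0845, T=0.353, ωT=1.119716, cosh=1.695178, sinh=1.368806; start (x,ẋ)=(-0.114000, 0.519500) → end (x,ẋ)=(0.089671, 0.752560)
phase 2: p=0.1985, T=0.258, ωT=0.818376, cosh=1.353982, sinh=0.912834; start (x,ẋ)=(0.089671, 0.752560) → end (x,ẋ)=(0.267718, 0.703837)
phase 3: p=0.4610, T=0.342, ωT=1.084824, cosh=1.648440, sinh=1.310479; start (x,ẋ)=(0.267718, 0.703837) → end (x,ẋ)=(0.433170, 0.356792)
phase 4: p=0.8263, T=0.485, ωT=1.538420, cosh=2.435973, sinh=2.221253; start (x,ẋ)=(0.433170, 0.356792) → end (x,ẋ)=(0.118495, -1.900788)

x = 0.1185, ẋ = -1.9008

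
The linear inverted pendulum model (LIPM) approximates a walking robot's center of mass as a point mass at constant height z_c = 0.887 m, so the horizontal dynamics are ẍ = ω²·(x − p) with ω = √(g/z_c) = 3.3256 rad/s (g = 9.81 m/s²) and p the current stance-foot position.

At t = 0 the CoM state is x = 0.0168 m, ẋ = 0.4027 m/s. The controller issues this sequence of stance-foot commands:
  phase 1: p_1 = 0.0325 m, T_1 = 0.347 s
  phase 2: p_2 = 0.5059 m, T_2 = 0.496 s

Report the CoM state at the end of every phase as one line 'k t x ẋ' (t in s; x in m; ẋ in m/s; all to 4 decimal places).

phase 1: p=0.0325, T=0.347, ωT=1.153983, cosh=1.743088, sinh=1.427710; start (x,ẋ)=(0.016800, 0.402700) → end (x,ẋ)=(0.178016, 0.627398)
phase 2: p=0.5059, T=0.496, ωT=1.649498, cosh=2.698255, sinh=2.506109; start (x,ẋ)=(0.178016, 0.627398) → end (x,ẋ)=(0.093981, -1.039807)

1 0.3470 0.1780 0.6274
2 0.8430 0.0940 -1.0398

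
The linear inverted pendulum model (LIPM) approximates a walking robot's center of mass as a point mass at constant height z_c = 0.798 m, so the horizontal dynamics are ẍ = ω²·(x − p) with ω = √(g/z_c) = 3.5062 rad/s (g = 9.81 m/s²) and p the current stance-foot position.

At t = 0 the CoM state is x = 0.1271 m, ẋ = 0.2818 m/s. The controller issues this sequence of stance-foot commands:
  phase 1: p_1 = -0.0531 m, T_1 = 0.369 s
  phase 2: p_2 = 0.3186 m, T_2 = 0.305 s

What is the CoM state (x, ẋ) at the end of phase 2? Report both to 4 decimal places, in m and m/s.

phase 1: p=-0.0531, T=0.369, ωT=1.293788, cosh=1.960402, sinh=1.686171; start (x,ẋ)=(0.127100, 0.281800) → end (x,ẋ)=(0.435685, 1.617793)
phase 2: p=0.3186, T=0.305, ωT=1.069391, cosh=1.628411, sinh=1.285194; start (x,ẋ)=(0.435685, 1.617793) → end (x,ẋ)=(1.102263, 3.162035)

x = 1.1023, ẋ = 3.1620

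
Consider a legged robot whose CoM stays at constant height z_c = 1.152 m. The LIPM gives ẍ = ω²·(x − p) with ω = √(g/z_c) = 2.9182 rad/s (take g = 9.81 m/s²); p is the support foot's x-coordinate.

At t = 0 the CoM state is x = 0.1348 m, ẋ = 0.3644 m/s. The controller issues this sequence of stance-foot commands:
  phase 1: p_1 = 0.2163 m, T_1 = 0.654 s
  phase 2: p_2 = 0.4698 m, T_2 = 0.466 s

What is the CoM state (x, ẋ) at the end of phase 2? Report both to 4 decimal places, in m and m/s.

x = 0.5092, ẋ = 0.3278

phase 1: p=0.2163, T=0.654, ωT=1.908503, cosh=3.445644, sinh=3.297342; start (x,ẋ)=(0.134800, 0.364400) → end (x,ẋ)=(0.347224, 0.471375)
phase 2: p=0.4698, T=0.466, ωT=1.359881, cosh=2.076211, sinh=1.819520; start (x,ẋ)=(0.347224, 0.471375) → end (x,ẋ)=(0.509212, 0.327829)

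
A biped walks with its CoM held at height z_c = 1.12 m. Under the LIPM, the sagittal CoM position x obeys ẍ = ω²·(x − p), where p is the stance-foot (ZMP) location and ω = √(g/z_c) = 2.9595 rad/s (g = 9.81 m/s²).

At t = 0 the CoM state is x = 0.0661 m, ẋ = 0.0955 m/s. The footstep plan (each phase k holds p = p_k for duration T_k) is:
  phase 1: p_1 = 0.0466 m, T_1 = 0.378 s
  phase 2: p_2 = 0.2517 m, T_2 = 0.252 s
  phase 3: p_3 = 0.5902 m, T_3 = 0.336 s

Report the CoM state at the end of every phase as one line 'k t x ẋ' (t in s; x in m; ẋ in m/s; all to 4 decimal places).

phase 1: p=0.0466, T=0.378, ωT=1.118691, cosh=1.693776, sinh=1.367069; start (x,ẋ)=(0.066100, 0.095500) → end (x,ẋ)=(0.123743, 0.240649)
phase 2: p=0.2517, T=0.252, ωT=0.745794, cosh=1.291236, sinh=0.816879; start (x,ẋ)=(0.123743, 0.240649) → end (x,ẋ)=(0.152901, 0.001391)
phase 3: p=0.5902, T=0.336, ωT=0.994392, cosh=1.536514, sinh=1.166566; start (x,ẋ)=(0.152901, 0.001391) → end (x,ẋ)=(-0.081168, -1.507617)

1 0.3780 0.1237 0.2406
2 0.6300 0.1529 0.0014
3 0.9660 -0.0812 -1.5076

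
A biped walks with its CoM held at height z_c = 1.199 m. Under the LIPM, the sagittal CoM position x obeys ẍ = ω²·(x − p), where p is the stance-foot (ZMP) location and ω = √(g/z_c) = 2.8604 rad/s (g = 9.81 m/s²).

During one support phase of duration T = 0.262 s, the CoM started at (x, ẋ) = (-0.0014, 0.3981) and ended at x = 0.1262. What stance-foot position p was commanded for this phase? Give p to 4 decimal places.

p = -0.0465

ωT = 2.8604·0.262 = 0.749425; cosh(ωT) = 1.294211, sinh(ωT) = 0.821572
x(T) = p + (x₀−p)·cosh(ωT) + (ẋ₀/ω)·sinh(ωT) ⇒ p·(1 − cosh) = x(T) − x₀·cosh − (ẋ₀/ω)·sinh
numerator   = 0.1262 − (-0.0014)·1.294211 − (0.3981/2.8604)·0.821572 = 0.013668
denominator = 1 − 1.294211 = -0.294211
p = 0.013668 / -0.294211 = -0.0465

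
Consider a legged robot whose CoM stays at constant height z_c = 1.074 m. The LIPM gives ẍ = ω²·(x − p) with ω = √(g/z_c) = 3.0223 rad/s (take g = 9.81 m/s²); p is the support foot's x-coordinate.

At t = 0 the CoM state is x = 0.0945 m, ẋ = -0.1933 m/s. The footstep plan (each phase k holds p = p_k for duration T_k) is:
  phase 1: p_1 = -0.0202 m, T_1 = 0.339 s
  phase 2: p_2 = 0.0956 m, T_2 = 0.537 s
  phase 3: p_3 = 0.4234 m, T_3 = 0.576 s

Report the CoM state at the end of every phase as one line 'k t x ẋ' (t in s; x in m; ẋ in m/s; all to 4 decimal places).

1 0.3390 0.0825 0.1167
2 0.8760 0.1553 0.2112
3 1.4520 -0.1715 -1.6187

phase 1: p=-0.0202, T=0.339, ωT=1.024560, cosh=1.572412, sinh=1.213457; start (x,ẋ)=(0.094500, -0.193300) → end (x,ẋ)=(0.082545, 0.116707)
phase 2: p=0.0956, T=0.537, ωT=1.622975, cosh=2.632728, sinh=2.435418; start (x,ẋ)=(0.082545, 0.116707) → end (x,ẋ)=(0.155275, 0.211169)
phase 3: p=0.4234, T=0.576, ωT=1.740845, cosh=2.938765, sinh=2.763393; start (x,ẋ)=(0.155275, 0.211169) → end (x,ẋ)=(-0.171476, -1.618747)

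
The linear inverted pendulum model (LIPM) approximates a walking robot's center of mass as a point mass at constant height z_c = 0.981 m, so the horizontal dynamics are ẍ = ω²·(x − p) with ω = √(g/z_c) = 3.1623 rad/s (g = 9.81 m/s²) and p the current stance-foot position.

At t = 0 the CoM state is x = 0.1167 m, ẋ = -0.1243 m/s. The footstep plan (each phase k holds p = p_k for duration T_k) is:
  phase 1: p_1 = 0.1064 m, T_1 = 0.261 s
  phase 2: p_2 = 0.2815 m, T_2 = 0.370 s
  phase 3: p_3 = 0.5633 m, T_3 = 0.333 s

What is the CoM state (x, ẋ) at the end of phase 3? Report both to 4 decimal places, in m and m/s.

phase 1: p=0.1064, T=0.261, ωT=0.825360, cosh=1.360390, sinh=0.922313; start (x,ẋ)=(0.116700, -0.124300) → end (x,ẋ)=(0.084159, -0.139055)
phase 2: p=0.2815, T=0.370, ωT=1.170051, cosh=1.766254, sinh=1.455903; start (x,ẋ)=(0.084159, -0.139055) → end (x,ẋ)=(-0.131075, -1.154166)
phase 3: p=0.5633, T=0.333, ωT=1.053046, cosh=1.607621, sinh=1.258748; start (x,ẋ)=(-0.131075, -1.154166) → end (x,ẋ)=(-1.012405, -4.619446)

x = -1.0124, ẋ = -4.6194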